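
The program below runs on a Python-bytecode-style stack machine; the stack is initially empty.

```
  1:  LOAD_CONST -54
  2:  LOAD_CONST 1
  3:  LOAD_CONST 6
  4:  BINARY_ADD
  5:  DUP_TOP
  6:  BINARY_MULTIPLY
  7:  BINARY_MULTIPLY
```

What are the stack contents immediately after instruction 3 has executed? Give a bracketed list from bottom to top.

[-54, 1, 6]

LOAD_CONST -54 → [-54]
LOAD_CONST 1   → [-54, 1]
LOAD_CONST 6   → [-54, 1, 6]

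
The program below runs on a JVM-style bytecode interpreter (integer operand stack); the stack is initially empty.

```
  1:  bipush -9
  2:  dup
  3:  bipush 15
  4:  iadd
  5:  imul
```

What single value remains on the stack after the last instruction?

-54

bipush -9 -> -9
dup       -> -9 -9
bipush 15 -> -9 -9 15
iadd      -> -9 6
imul      -> -54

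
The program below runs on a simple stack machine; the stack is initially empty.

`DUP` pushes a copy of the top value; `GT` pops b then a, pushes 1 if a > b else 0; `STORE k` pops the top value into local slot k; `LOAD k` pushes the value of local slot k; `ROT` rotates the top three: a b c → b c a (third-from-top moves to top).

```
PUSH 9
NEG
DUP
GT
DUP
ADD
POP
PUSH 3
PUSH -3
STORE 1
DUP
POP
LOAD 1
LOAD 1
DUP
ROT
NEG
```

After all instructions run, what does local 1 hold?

-3

PUSH 9  -> 9
NEG     -> -9
DUP     -> -9 -9
GT      -> 0
DUP     -> 0 0
ADD     -> 0
POP     -> (empty)
PUSH 3  -> 3
PUSH -3 -> 3 -3
STORE 1 -> 3
DUP     -> 3 3
POP     -> 3
LOAD 1  -> 3 -3
LOAD 1  -> 3 -3 -3
DUP     -> 3 -3 -3 -3
ROT     -> 3 -3 -3 -3
NEG     -> 3 -3 -3 3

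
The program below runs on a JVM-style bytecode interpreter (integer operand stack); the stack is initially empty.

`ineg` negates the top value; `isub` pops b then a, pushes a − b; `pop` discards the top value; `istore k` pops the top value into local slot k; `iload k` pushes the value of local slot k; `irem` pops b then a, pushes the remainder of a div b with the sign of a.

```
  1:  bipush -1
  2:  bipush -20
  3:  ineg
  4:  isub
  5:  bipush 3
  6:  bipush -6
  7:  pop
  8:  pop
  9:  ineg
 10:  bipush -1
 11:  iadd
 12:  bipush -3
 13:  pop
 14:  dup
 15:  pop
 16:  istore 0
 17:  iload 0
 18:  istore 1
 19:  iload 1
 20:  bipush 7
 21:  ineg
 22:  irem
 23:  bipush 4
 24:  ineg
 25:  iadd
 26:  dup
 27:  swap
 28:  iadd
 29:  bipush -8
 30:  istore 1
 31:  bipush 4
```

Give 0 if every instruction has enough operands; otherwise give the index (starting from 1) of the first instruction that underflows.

0

bipush -1   -1
bipush -20  -1 -20
ineg        -1 20
isub        -21
bipush 3    -21 3
bipush -6   -21 3 -6
pop         -21 3
pop         -21
ineg        21
bipush -1   21 -1
iadd        20
bipush -3   20 -3
pop         20
dup         20 20
pop         20
istore 0    (empty)
iload 0     20
istore 1    (empty)
iload 1     20
bipush 7    20 7
ineg        20 -7
irem        6
bipush 4    6 4
ineg        6 -4
iadd        2
dup         2 2
swap        2 2
iadd        4
bipush -8   4 -8
istore 1    4
bipush 4    4 4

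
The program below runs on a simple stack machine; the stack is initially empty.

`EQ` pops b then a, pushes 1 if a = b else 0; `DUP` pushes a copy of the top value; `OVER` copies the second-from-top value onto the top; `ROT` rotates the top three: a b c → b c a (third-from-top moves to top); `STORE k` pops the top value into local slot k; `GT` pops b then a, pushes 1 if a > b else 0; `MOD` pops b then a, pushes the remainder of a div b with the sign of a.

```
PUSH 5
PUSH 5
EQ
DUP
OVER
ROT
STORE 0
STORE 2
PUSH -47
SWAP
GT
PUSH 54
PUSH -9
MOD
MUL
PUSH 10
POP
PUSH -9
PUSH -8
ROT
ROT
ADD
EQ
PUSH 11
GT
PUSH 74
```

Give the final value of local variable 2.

PUSH 5   → 5
PUSH 5   → 5 5
EQ       → 1
DUP      → 1 1
OVER     → 1 1 1
ROT      → 1 1 1
STORE 0  → 1 1
STORE 2  → 1
PUSH -47 → 1 -47
SWAP     → -47 1
GT       → 0
PUSH 54  → 0 54
PUSH -9  → 0 54 -9
MOD      → 0 0
MUL      → 0
PUSH 10  → 0 10
POP      → 0
PUSH -9  → 0 -9
PUSH -8  → 0 -9 -8
ROT      → -9 -8 0
ROT      → -8 0 -9
ADD      → -8 -9
EQ       → 0
PUSH 11  → 0 11
GT       → 0
PUSH 74  → 0 74

1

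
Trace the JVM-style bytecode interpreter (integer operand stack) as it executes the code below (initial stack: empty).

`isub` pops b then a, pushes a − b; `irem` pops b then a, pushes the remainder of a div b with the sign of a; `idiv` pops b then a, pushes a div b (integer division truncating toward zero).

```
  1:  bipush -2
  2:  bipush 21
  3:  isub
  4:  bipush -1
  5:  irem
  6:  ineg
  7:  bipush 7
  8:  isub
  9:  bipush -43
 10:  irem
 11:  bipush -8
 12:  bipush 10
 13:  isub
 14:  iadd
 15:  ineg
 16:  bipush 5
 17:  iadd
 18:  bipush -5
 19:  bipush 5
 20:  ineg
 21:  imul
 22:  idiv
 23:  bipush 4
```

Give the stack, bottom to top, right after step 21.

[30, 25]

bipush -2  → [-2]
bipush 21  → [-2, 21]
isub       → [-23]
bipush -1  → [-23, -1]
irem       → [0]
ineg       → [0]
bipush 7   → [0, 7]
isub       → [-7]
bipush -43 → [-7, -43]
irem       → [-7]
bipush -8  → [-7, -8]
bipush 10  → [-7, -8, 10]
isub       → [-7, -18]
iadd       → [-25]
ineg       → [25]
bipush 5   → [25, 5]
iadd       → [30]
bipush -5  → [30, -5]
bipush 5   → [30, -5, 5]
ineg       → [30, -5, -5]
imul       → [30, 25]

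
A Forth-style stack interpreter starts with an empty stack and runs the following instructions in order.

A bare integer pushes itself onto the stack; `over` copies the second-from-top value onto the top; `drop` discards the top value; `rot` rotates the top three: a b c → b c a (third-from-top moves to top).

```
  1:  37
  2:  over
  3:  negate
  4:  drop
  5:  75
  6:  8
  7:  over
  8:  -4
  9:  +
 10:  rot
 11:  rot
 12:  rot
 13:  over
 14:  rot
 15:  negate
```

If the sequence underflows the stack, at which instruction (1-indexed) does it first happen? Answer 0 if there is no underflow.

2

37 → 37
over  — needs 2 operands, stack has 1 → underflow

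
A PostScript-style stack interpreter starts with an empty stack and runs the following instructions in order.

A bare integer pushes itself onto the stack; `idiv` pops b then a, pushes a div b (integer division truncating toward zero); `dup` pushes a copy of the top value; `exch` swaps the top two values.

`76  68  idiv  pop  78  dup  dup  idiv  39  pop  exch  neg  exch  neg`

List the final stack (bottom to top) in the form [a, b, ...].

76   -> 76
68   -> 76 68
idiv -> 1
pop  -> (empty)
78   -> 78
dup  -> 78 78
dup  -> 78 78 78
idiv -> 78 1
39   -> 78 1 39
pop  -> 78 1
exch -> 1 78
neg  -> 1 -78
exch -> -78 1
neg  -> -78 -1

[-78, -1]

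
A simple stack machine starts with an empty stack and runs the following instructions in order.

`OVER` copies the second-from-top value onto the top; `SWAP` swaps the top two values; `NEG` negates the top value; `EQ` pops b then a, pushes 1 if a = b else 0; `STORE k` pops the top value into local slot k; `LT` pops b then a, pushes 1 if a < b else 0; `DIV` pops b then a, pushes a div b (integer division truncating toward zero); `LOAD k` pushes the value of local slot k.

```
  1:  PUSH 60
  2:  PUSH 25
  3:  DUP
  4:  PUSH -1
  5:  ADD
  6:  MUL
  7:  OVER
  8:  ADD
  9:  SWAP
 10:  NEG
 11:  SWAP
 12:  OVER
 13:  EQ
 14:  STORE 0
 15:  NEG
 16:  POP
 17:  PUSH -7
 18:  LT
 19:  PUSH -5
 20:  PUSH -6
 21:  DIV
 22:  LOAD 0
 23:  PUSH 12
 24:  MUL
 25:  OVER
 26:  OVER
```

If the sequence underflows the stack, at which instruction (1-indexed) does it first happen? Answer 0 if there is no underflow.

18

PUSH 60 → [60]
PUSH 25 → [60, 25]
DUP     → [60, 25, 25]
PUSH -1 → [60, 25, 25, -1]
ADD     → [60, 25, 24]
MUL     → [60, 600]
OVER    → [60, 600, 60]
ADD     → [60, 660]
SWAP    → [660, 60]
NEG     → [660, -60]
SWAP    → [-60, 660]
OVER    → [-60, 660, -60]
EQ      → [-60, 0]
STORE 0 → [-60]
NEG     → [60]
POP     → []
PUSH -7 → [-7]
LT  — needs 2 operands, stack has 1 → underflow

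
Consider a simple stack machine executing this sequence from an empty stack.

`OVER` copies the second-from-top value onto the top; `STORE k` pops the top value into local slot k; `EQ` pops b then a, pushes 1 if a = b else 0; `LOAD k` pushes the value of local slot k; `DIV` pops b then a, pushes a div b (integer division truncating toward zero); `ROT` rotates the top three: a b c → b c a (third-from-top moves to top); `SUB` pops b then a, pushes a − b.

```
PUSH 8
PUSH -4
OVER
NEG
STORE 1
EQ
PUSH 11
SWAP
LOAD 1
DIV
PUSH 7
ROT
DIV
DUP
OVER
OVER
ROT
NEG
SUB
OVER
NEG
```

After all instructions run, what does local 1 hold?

PUSH 8  → [8]
PUSH -4 → [8, -4]
OVER    → [8, -4, 8]
NEG     → [8, -4, -8]
STORE 1 → [8, -4]
EQ      → [0]
PUSH 11 → [0, 11]
SWAP    → [11, 0]
LOAD 1  → [11, 0, -8]
DIV     → [11, 0]
PUSH 7  → [11, 0, 7]
ROT     → [0, 7, 11]
DIV     → [0, 0]
DUP     → [0, 0, 0]
OVER    → [0, 0, 0, 0]
OVER    → [0, 0, 0, 0, 0]
ROT     → [0, 0, 0, 0, 0]
NEG     → [0, 0, 0, 0, 0]
SUB     → [0, 0, 0, 0]
OVER    → [0, 0, 0, 0, 0]
NEG     → [0, 0, 0, 0, 0]

-8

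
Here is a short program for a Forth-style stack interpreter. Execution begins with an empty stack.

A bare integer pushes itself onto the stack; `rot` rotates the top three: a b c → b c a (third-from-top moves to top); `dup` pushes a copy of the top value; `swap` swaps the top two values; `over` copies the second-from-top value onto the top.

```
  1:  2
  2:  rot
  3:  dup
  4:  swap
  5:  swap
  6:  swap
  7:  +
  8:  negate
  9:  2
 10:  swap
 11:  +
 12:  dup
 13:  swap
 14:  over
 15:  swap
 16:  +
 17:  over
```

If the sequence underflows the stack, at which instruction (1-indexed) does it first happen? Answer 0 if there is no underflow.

2  2
rot  — needs 3 operands, stack has 1 → underflow

2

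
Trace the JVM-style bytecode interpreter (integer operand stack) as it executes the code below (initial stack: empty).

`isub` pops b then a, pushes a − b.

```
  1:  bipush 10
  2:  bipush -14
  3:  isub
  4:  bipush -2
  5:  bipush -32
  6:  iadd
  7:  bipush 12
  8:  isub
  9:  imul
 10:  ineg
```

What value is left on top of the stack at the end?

bipush 10  : 10
bipush -14 : 10 -14
isub       : 24
bipush -2  : 24 -2
bipush -32 : 24 -2 -32
iadd       : 24 -34
bipush 12  : 24 -34 12
isub       : 24 -46
imul       : -1104
ineg       : 1104

1104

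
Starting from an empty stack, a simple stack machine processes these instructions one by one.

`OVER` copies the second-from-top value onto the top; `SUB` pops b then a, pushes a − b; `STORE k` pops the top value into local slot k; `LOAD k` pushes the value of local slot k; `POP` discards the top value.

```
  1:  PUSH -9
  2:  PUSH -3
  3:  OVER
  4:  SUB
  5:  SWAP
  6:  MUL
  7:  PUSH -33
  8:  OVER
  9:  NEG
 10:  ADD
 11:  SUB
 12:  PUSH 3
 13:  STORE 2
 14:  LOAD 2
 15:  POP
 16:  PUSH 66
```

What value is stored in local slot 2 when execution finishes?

3

PUSH -9  : -9
PUSH -3  : -9 -3
OVER     : -9 -3 -9
SUB      : -9 6
SWAP     : 6 -9
MUL      : -54
PUSH -33 : -54 -33
OVER     : -54 -33 -54
NEG      : -54 -33 54
ADD      : -54 21
SUB      : -75
PUSH 3   : -75 3
STORE 2  : -75
LOAD 2   : -75 3
POP      : -75
PUSH 66  : -75 66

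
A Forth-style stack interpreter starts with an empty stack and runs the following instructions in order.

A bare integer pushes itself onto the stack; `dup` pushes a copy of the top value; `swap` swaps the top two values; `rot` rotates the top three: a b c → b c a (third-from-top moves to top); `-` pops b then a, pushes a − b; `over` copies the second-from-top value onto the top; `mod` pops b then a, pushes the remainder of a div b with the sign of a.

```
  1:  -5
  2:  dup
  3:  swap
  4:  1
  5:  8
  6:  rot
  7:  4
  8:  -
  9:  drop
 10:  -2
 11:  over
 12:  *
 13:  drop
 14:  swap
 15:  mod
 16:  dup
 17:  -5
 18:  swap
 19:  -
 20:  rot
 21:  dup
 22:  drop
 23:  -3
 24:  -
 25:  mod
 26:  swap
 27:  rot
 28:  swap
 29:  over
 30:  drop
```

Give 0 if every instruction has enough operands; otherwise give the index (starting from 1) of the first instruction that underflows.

27

-5    -5
dup   -5 -5
swap  -5 -5
1     -5 -5 1
8     -5 -5 1 8
rot   -5 1 8 -5
4     -5 1 8 -5 4
-     -5 1 8 -9
drop  -5 1 8
-2    -5 1 8 -2
over  -5 1 8 -2 8
*     -5 1 8 -16
drop  -5 1 8
swap  -5 8 1
mod   -5 0
dup   -5 0 0
-5    -5 0 0 -5
swap  -5 0 -5 0
-     -5 0 -5
rot   0 -5 -5
dup   0 -5 -5 -5
drop  0 -5 -5
-3    0 -5 -5 -3
-     0 -5 -2
mod   0 -1
swap  -1 0
rot  — needs 3 operands, stack has 2 → underflow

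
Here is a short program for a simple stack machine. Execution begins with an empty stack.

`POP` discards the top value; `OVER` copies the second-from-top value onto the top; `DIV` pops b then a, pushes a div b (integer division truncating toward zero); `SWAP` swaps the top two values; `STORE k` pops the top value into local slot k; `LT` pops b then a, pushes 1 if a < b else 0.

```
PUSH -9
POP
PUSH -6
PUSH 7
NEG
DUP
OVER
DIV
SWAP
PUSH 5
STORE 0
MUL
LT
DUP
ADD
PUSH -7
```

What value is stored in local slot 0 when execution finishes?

5

PUSH -9 -> -9
POP     -> (empty)
PUSH -6 -> -6
PUSH 7  -> -6 7
NEG     -> -6 -7
DUP     -> -6 -7 -7
OVER    -> -6 -7 -7 -7
DIV     -> -6 -7 1
SWAP    -> -6 1 -7
PUSH 5  -> -6 1 -7 5
STORE 0 -> -6 1 -7
MUL     -> -6 -7
LT      -> 0
DUP     -> 0 0
ADD     -> 0
PUSH -7 -> 0 -7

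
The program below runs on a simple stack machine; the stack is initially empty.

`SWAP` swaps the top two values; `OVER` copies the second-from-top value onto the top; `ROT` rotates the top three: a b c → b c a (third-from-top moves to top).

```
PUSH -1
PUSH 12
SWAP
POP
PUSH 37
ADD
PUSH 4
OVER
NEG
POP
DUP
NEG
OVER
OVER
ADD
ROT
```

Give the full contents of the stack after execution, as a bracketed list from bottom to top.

[49, -4, 0, 4]

PUSH -1 → -1
PUSH 12 → -1 12
SWAP    → 12 -1
POP     → 12
PUSH 37 → 12 37
ADD     → 49
PUSH 4  → 49 4
OVER    → 49 4 49
NEG     → 49 4 -49
POP     → 49 4
DUP     → 49 4 4
NEG     → 49 4 -4
OVER    → 49 4 -4 4
OVER    → 49 4 -4 4 -4
ADD     → 49 4 -4 0
ROT     → 49 -4 0 4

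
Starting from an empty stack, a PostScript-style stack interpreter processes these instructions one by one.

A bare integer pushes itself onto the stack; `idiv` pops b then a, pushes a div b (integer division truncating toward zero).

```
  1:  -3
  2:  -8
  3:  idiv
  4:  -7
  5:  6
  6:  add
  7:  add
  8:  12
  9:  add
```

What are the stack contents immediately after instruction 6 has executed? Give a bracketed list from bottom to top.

-3   : [-3]
-8   : [-3, -8]
idiv : [0]
-7   : [0, -7]
6    : [0, -7, 6]
add  : [0, -1]

[0, -1]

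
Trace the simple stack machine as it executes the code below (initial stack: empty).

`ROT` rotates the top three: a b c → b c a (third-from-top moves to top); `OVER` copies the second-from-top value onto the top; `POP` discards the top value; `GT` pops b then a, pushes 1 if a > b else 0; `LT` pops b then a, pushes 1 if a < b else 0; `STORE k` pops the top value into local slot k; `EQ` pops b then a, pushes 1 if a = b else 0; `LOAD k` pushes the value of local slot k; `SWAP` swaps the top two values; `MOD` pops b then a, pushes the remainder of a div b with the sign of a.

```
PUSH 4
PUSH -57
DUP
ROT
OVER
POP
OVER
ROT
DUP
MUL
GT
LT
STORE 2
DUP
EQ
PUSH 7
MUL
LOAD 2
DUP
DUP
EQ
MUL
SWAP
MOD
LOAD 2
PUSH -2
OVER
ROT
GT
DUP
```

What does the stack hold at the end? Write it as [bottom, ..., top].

[0, -2, 0, 0]

PUSH 4   -> 4
PUSH -57 -> 4 -57
DUP      -> 4 -57 -57
ROT      -> -57 -57 4
OVER     -> -57 -57 4 -57
POP      -> -57 -57 4
OVER     -> -57 -57 4 -57
ROT      -> -57 4 -57 -57
DUP      -> -57 4 -57 -57 -57
MUL      -> -57 4 -57 3249
GT       -> -57 4 0
LT       -> -57 0
STORE 2  -> -57
DUP      -> -57 -57
EQ       -> 1
PUSH 7   -> 1 7
MUL      -> 7
LOAD 2   -> 7 0
DUP      -> 7 0 0
DUP      -> 7 0 0 0
EQ       -> 7 0 1
MUL      -> 7 0
SWAP     -> 0 7
MOD      -> 0
LOAD 2   -> 0 0
PUSH -2  -> 0 0 -2
OVER     -> 0 0 -2 0
ROT      -> 0 -2 0 0
GT       -> 0 -2 0
DUP      -> 0 -2 0 0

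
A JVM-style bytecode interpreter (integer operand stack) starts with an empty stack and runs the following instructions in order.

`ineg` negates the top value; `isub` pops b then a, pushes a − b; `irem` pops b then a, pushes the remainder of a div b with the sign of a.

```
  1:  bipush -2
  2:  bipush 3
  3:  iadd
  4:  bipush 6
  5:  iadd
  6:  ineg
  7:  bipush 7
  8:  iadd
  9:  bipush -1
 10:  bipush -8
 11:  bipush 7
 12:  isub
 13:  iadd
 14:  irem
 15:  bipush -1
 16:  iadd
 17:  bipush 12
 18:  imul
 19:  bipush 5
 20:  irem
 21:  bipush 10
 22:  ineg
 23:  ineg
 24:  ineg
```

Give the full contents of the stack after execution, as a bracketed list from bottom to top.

bipush -2 -> [-2]
bipush 3  -> [-2, 3]
iadd      -> [1]
bipush 6  -> [1, 6]
iadd      -> [7]
ineg      -> [-7]
bipush 7  -> [-7, 7]
iadd      -> [0]
bipush -1 -> [0, -1]
bipush -8 -> [0, -1, -8]
bipush 7  -> [0, -1, -8, 7]
isub      -> [0, -1, -15]
iadd      -> [0, -16]
irem      -> [0]
bipush -1 -> [0, -1]
iadd      -> [-1]
bipush 12 -> [-1, 12]
imul      -> [-12]
bipush 5  -> [-12, 5]
irem      -> [-2]
bipush 10 -> [-2, 10]
ineg      -> [-2, -10]
ineg      -> [-2, 10]
ineg      -> [-2, -10]

[-2, -10]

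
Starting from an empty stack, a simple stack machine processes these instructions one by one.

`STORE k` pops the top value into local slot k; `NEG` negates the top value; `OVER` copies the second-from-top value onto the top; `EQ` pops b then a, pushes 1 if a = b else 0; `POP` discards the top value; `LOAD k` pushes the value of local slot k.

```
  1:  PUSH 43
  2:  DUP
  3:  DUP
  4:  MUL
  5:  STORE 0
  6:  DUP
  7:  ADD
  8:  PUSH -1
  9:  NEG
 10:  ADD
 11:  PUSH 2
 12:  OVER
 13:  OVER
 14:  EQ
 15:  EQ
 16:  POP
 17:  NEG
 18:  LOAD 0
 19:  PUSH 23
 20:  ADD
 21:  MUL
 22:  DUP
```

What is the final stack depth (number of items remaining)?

PUSH 43 -> [43]
DUP     -> [43, 43]
DUP     -> [43, 43, 43]
MUL     -> [43, 1849]
STORE 0 -> [43]
DUP     -> [43, 43]
ADD     -> [86]
PUSH -1 -> [86, -1]
NEG     -> [86, 1]
ADD     -> [87]
PUSH 2  -> [87, 2]
OVER    -> [87, 2, 87]
OVER    -> [87, 2, 87, 2]
EQ      -> [87, 2, 0]
EQ      -> [87, 0]
POP     -> [87]
NEG     -> [-87]
LOAD 0  -> [-87, 1849]
PUSH 23 -> [-87, 1849, 23]
ADD     -> [-87, 1872]
MUL     -> [-162864]
DUP     -> [-162864, -162864]

2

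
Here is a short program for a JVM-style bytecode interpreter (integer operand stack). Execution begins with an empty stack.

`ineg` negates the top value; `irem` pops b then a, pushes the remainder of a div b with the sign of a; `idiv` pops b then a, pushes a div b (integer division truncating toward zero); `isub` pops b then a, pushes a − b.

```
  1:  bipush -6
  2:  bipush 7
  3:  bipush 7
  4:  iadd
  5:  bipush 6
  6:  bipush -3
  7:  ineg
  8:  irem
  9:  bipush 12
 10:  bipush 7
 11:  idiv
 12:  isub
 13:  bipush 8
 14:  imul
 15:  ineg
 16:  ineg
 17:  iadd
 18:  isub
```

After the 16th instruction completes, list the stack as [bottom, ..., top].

bipush -6  -6
bipush 7   -6 7
bipush 7   -6 7 7
iadd       -6 14
bipush 6   -6 14 6
bipush -3  -6 14 6 -3
ineg       -6 14 6 3
irem       -6 14 0
bipush 12  -6 14 0 12
bipush 7   -6 14 0 12 7
idiv       -6 14 0 1
isub       -6 14 -1
bipush 8   -6 14 -1 8
imul       -6 14 -8
ineg       -6 14 8
ineg       -6 14 -8

[-6, 14, -8]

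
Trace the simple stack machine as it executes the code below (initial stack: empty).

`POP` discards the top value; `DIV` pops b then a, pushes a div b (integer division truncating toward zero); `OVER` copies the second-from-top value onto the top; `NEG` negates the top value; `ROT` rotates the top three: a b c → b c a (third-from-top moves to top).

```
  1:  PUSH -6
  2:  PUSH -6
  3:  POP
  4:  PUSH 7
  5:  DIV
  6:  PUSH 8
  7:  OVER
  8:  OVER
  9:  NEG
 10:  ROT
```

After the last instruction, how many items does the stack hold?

PUSH -6 -> -6
PUSH -6 -> -6 -6
POP     -> -6
PUSH 7  -> -6 7
DIV     -> 0
PUSH 8  -> 0 8
OVER    -> 0 8 0
OVER    -> 0 8 0 8
NEG     -> 0 8 0 -8
ROT     -> 0 0 -8 8

4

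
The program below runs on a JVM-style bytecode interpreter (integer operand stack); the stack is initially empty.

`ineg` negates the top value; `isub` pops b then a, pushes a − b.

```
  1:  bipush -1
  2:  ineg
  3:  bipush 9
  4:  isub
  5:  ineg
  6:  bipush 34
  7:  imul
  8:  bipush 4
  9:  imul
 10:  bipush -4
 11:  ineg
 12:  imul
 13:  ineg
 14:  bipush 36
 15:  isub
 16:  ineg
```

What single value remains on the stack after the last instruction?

bipush -1 → [-1]
ineg      → [1]
bipush 9  → [1, 9]
isub      → [-8]
ineg      → [8]
bipush 34 → [8, 34]
imul      → [272]
bipush 4  → [272, 4]
imul      → [1088]
bipush -4 → [1088, -4]
ineg      → [1088, 4]
imul      → [4352]
ineg      → [-4352]
bipush 36 → [-4352, 36]
isub      → [-4388]
ineg      → [4388]

4388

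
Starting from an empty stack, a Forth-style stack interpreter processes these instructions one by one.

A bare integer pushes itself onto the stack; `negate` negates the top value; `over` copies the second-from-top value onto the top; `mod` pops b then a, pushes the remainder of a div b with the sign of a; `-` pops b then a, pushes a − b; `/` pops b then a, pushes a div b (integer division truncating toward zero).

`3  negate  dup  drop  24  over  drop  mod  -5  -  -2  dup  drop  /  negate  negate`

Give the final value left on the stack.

-1

3      -> 3
negate -> -3
dup    -> -3 -3
drop   -> -3
24     -> -3 24
over   -> -3 24 -3
drop   -> -3 24
mod    -> -3
-5     -> -3 -5
-      -> 2
-2     -> 2 -2
dup    -> 2 -2 -2
drop   -> 2 -2
/      -> -1
negate -> 1
negate -> -1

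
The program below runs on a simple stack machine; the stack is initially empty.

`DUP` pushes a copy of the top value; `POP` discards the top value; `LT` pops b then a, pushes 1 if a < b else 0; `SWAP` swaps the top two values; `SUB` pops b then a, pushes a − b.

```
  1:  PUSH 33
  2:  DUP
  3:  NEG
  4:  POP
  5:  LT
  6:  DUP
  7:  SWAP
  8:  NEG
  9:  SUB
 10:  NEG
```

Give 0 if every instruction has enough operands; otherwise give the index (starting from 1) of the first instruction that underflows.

PUSH 33 → [33]
DUP     → [33, 33]
NEG     → [33, -33]
POP     → [33]
LT  — needs 2 operands, stack has 1 → underflow

5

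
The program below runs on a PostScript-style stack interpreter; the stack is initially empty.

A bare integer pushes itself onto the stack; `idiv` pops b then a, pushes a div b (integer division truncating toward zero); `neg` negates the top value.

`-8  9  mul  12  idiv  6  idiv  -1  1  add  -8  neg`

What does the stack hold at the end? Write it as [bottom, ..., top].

-8   → [-8]
9    → [-8, 9]
mul  → [-72]
12   → [-72, 12]
idiv → [-6]
6    → [-6, 6]
idiv → [-1]
-1   → [-1, -1]
1    → [-1, -1, 1]
add  → [-1, 0]
-8   → [-1, 0, -8]
neg  → [-1, 0, 8]

[-1, 0, 8]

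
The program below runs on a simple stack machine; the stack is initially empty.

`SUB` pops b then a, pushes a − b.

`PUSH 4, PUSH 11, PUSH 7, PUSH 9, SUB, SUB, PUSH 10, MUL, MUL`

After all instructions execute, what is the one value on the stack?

PUSH 4   [4]
PUSH 11  [4, 11]
PUSH 7   [4, 11, 7]
PUSH 9   [4, 11, 7, 9]
SUB      [4, 11, -2]
SUB      [4, 13]
PUSH 10  [4, 13, 10]
MUL      [4, 130]
MUL      [520]

520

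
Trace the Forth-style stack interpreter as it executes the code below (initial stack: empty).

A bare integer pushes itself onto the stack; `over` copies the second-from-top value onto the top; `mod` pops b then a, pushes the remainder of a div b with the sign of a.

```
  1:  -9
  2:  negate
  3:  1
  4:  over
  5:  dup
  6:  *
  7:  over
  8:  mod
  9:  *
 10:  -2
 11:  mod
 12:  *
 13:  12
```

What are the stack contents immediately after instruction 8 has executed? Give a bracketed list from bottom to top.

[9, 1, 0]

-9     -> [-9]
negate -> [9]
1      -> [9, 1]
over   -> [9, 1, 9]
dup    -> [9, 1, 9, 9]
*      -> [9, 1, 81]
over   -> [9, 1, 81, 1]
mod    -> [9, 1, 0]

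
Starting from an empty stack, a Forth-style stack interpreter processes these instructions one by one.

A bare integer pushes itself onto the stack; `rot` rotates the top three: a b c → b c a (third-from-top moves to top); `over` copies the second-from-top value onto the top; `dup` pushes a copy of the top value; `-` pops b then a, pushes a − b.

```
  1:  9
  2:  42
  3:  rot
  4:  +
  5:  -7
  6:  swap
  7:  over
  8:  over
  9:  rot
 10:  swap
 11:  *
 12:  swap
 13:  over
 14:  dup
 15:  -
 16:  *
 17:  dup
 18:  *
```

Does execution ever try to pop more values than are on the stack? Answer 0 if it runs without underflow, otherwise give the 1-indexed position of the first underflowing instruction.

9  -> [9]
42 -> [9, 42]
rot  — needs 3 operands, stack has 2 → underflow

3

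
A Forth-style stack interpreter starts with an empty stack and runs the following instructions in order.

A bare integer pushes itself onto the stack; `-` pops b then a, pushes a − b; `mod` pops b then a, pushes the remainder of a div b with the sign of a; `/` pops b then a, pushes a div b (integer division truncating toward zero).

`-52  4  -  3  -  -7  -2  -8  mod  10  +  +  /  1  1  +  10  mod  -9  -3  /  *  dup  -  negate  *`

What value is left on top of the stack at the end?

0

-52    -> [-52]
4      -> [-52, 4]
-      -> [-56]
3      -> [-56, 3]
-      -> [-59]
-7     -> [-59, -7]
-2     -> [-59, -7, -2]
-8     -> [-59, -7, -2, -8]
mod    -> [-59, -7, -2]
10     -> [-59, -7, -2, 10]
+      -> [-59, -7, 8]
+      -> [-59, 1]
/      -> [-59]
1      -> [-59, 1]
1      -> [-59, 1, 1]
+      -> [-59, 2]
10     -> [-59, 2, 10]
mod    -> [-59, 2]
-9     -> [-59, 2, -9]
-3     -> [-59, 2, -9, -3]
/      -> [-59, 2, 3]
*      -> [-59, 6]
dup    -> [-59, 6, 6]
-      -> [-59, 0]
negate -> [-59, 0]
*      -> [0]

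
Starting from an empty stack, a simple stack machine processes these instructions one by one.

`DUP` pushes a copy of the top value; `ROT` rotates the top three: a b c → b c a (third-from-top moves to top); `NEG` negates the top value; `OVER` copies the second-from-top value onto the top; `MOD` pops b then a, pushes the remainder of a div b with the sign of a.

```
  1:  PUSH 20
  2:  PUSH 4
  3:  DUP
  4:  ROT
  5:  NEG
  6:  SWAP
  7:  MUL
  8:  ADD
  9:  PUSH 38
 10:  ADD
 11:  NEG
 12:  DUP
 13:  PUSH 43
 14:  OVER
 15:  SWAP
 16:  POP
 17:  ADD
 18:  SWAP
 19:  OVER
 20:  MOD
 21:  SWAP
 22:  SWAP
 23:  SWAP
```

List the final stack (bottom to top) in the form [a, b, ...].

PUSH 20  20
PUSH 4   20 4
DUP      20 4 4
ROT      4 4 20
NEG      4 4 -20
SWAP     4 -20 4
MUL      4 -80
ADD      -76
PUSH 38  -76 38
ADD      -38
NEG      38
DUP      38 38
PUSH 43  38 38 43
OVER     38 38 43 38
SWAP     38 38 38 43
POP      38 38 38
ADD      38 76
SWAP     76 38
OVER     76 38 76
MOD      76 38
SWAP     38 76
SWAP     76 38
SWAP     38 76

[38, 76]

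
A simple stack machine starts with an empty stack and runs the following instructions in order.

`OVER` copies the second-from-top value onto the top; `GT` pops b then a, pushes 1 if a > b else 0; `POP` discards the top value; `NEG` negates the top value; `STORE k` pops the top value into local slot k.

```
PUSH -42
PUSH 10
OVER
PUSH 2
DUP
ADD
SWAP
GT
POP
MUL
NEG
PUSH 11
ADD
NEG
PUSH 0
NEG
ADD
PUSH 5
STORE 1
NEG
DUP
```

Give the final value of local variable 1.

PUSH -42  -42
PUSH 10   -42 10
OVER      -42 10 -42
PUSH 2    -42 10 -42 2
DUP       -42 10 -42 2 2
ADD       -42 10 -42 4
SWAP      -42 10 4 -42
GT        -42 10 1
POP       -42 10
MUL       -420
NEG       420
PUSH 11   420 11
ADD       431
NEG       -431
PUSH 0    -431 0
NEG       -431 0
ADD       -431
PUSH 5    -431 5
STORE 1   -431
NEG       431
DUP       431 431

5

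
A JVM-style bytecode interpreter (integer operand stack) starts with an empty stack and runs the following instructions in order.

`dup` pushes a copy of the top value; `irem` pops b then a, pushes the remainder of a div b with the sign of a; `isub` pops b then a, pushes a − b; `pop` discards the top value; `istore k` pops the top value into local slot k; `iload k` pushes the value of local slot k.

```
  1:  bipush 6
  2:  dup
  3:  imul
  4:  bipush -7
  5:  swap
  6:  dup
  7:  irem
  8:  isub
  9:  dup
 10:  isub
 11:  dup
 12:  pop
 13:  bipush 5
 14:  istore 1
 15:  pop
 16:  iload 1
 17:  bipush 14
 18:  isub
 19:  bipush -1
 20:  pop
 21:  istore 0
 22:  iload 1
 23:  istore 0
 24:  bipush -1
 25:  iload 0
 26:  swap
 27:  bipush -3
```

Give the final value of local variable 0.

bipush 6  -> 6
dup       -> 6 6
imul      -> 36
bipush -7 -> 36 -7
swap      -> -7 36
dup       -> -7 36 36
irem      -> -7 0
isub      -> -7
dup       -> -7 -7
isub      -> 0
dup       -> 0 0
pop       -> 0
bipush 5  -> 0 5
istore 1  -> 0
pop       -> (empty)
iload 1   -> 5
bipush 14 -> 5 14
isub      -> -9
bipush -1 -> -9 -1
pop       -> -9
istore 0  -> (empty)
iload 1   -> 5
istore 0  -> (empty)
bipush -1 -> -1
iload 0   -> -1 5
swap      -> 5 -1
bipush -3 -> 5 -1 -3

5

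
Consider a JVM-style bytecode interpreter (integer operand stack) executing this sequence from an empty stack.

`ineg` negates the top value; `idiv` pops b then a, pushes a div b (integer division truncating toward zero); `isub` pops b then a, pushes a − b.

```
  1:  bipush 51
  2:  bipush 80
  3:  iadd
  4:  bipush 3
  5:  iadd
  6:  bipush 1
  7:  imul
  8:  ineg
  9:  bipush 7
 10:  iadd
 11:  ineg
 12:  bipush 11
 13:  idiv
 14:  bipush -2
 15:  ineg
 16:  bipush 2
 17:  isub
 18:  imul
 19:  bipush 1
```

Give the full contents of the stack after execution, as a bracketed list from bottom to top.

[0, 1]

bipush 51  [51]
bipush 80  [51, 80]
iadd       [131]
bipush 3   [131, 3]
iadd       [134]
bipush 1   [134, 1]
imul       [134]
ineg       [-134]
bipush 7   [-134, 7]
iadd       [-127]
ineg       [127]
bipush 11  [127, 11]
idiv       [11]
bipush -2  [11, -2]
ineg       [11, 2]
bipush 2   [11, 2, 2]
isub       [11, 0]
imul       [0]
bipush 1   [0, 1]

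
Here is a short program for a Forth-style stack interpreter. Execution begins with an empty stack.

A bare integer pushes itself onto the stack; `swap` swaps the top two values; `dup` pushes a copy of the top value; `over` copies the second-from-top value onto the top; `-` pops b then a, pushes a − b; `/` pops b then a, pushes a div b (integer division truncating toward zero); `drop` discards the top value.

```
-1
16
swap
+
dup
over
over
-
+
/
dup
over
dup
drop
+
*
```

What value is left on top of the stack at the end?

-1   : -1
16   : -1 16
swap : 16 -1
+    : 15
dup  : 15 15
over : 15 15 15
over : 15 15 15 15
-    : 15 15 0
+    : 15 15
/    : 1
dup  : 1 1
over : 1 1 1
dup  : 1 1 1 1
drop : 1 1 1
+    : 1 2
*    : 2

2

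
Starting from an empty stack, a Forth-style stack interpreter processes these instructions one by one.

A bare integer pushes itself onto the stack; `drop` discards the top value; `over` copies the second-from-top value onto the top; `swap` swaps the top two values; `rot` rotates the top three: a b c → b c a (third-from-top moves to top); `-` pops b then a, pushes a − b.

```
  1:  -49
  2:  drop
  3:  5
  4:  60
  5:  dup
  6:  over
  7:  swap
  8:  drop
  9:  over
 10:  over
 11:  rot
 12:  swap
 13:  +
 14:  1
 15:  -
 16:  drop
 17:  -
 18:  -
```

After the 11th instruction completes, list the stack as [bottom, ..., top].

[5, 60, 60, 60, 60]

-49  -> [-49]
drop -> []
5    -> [5]
60   -> [5, 60]
dup  -> [5, 60, 60]
over -> [5, 60, 60, 60]
swap -> [5, 60, 60, 60]
drop -> [5, 60, 60]
over -> [5, 60, 60, 60]
over -> [5, 60, 60, 60, 60]
rot  -> [5, 60, 60, 60, 60]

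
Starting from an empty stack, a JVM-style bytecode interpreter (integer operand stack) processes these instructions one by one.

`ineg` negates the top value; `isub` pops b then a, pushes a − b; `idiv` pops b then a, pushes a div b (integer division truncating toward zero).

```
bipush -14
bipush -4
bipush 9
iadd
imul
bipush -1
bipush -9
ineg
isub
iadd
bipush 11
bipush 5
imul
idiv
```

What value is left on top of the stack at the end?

-1

bipush -14  [-14]
bipush -4   [-14, -4]
bipush 9    [-14, -4, 9]
iadd        [-14, 5]
imul        [-70]
bipush -1   [-70, -1]
bipush -9   [-70, -1, -9]
ineg        [-70, -1, 9]
isub        [-70, -10]
iadd        [-80]
bipush 11   [-80, 11]
bipush 5    [-80, 11, 5]
imul        [-80, 55]
idiv        [-1]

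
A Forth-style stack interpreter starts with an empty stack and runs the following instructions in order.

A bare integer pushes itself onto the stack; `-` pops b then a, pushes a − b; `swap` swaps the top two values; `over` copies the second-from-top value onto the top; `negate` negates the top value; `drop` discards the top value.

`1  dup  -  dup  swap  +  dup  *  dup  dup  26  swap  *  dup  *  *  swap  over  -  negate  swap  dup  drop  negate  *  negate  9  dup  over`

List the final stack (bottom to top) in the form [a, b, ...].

[0, 9, 9, 9]

1      -> [1]
dup    -> [1, 1]
-      -> [0]
dup    -> [0, 0]
swap   -> [0, 0]
+      -> [0]
dup    -> [0, 0]
*      -> [0]
dup    -> [0, 0]
dup    -> [0, 0, 0]
26     -> [0, 0, 0, 26]
swap   -> [0, 0, 26, 0]
*      -> [0, 0, 0]
dup    -> [0, 0, 0, 0]
*      -> [0, 0, 0]
*      -> [0, 0]
swap   -> [0, 0]
over   -> [0, 0, 0]
-      -> [0, 0]
negate -> [0, 0]
swap   -> [0, 0]
dup    -> [0, 0, 0]
drop   -> [0, 0]
negate -> [0, 0]
*      -> [0]
negate -> [0]
9      -> [0, 9]
dup    -> [0, 9, 9]
over   -> [0, 9, 9, 9]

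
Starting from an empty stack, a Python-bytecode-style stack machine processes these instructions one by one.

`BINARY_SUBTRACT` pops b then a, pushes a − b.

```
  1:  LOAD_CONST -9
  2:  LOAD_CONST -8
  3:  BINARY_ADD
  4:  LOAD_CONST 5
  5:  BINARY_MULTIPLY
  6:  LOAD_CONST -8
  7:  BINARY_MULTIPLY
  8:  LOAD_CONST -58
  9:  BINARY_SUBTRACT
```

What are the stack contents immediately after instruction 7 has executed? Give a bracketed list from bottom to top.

[680]

LOAD_CONST -9   : -9
LOAD_CONST -8   : -9 -8
BINARY_ADD      : -17
LOAD_CONST 5    : -17 5
BINARY_MULTIPLY : -85
LOAD_CONST -8   : -85 -8
BINARY_MULTIPLY : 680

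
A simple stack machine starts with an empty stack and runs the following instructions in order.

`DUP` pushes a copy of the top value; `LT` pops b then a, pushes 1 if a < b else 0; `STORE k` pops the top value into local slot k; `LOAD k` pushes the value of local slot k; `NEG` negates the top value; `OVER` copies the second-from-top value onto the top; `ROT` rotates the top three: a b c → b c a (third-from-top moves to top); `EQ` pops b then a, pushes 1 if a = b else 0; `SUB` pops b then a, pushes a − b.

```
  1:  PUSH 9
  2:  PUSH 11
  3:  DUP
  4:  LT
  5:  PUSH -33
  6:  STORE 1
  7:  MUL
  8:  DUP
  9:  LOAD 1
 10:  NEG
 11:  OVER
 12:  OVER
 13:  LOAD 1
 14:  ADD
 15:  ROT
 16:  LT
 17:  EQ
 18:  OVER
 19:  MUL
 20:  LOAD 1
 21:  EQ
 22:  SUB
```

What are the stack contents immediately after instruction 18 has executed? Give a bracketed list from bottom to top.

PUSH 9   → 9
PUSH 11  → 9 11
DUP      → 9 11 11
LT       → 9 0
PUSH -33 → 9 0 -33
STORE 1  → 9 0
MUL      → 0
DUP      → 0 0
LOAD 1   → 0 0 -33
NEG      → 0 0 33
OVER     → 0 0 33 0
OVER     → 0 0 33 0 33
LOAD 1   → 0 0 33 0 33 -33
ADD      → 0 0 33 0 0
ROT      → 0 0 0 0 33
LT       → 0 0 0 1
EQ       → 0 0 0
OVER     → 0 0 0 0

[0, 0, 0, 0]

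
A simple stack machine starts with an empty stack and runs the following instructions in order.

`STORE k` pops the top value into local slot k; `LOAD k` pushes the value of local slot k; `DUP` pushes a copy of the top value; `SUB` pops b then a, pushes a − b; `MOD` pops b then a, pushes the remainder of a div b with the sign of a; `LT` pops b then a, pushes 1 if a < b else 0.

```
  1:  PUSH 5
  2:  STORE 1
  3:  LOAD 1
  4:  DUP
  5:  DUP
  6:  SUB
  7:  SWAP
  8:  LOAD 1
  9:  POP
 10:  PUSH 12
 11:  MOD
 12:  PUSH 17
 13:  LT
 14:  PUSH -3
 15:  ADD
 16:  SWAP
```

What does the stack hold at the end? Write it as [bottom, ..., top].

PUSH 5  : 5
STORE 1 : (empty)
LOAD 1  : 5
DUP     : 5 5
DUP     : 5 5 5
SUB     : 5 0
SWAP    : 0 5
LOAD 1  : 0 5 5
POP     : 0 5
PUSH 12 : 0 5 12
MOD     : 0 5
PUSH 17 : 0 5 17
LT      : 0 1
PUSH -3 : 0 1 -3
ADD     : 0 -2
SWAP    : -2 0

[-2, 0]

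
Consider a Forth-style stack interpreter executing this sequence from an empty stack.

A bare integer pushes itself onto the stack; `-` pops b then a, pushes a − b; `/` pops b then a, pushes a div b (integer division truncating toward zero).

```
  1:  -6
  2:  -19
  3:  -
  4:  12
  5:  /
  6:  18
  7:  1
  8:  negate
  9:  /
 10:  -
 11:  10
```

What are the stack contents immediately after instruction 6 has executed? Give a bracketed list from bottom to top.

-6  -> [-6]
-19 -> [-6, -19]
-   -> [13]
12  -> [13, 12]
/   -> [1]
18  -> [1, 18]

[1, 18]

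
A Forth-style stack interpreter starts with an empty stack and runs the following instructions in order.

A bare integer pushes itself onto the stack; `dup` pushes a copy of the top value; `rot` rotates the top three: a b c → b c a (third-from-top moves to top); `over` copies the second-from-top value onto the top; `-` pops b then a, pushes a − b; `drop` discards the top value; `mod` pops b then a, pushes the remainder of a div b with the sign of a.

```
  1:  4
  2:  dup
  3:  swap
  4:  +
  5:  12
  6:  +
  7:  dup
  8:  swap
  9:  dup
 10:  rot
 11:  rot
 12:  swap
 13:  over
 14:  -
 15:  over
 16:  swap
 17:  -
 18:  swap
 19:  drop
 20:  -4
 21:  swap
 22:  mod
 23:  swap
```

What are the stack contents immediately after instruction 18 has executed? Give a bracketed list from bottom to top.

[20, 20, 20]

4    -> [4]
dup  -> [4, 4]
swap -> [4, 4]
+    -> [8]
12   -> [8, 12]
+    -> [20]
dup  -> [20, 20]
swap -> [20, 20]
dup  -> [20, 20, 20]
rot  -> [20, 20, 20]
rot  -> [20, 20, 20]
swap -> [20, 20, 20]
over -> [20, 20, 20, 20]
-    -> [20, 20, 0]
over -> [20, 20, 0, 20]
swap -> [20, 20, 20, 0]
-    -> [20, 20, 20]
swap -> [20, 20, 20]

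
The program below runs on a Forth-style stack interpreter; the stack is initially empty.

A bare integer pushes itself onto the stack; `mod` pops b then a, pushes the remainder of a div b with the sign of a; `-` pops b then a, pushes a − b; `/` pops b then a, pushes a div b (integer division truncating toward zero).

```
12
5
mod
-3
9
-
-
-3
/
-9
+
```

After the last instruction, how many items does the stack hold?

12   12
5    12 5
mod  2
-3   2 -3
9    2 -3 9
-    2 -12
-    14
-3   14 -3
/    -4
-9   -4 -9
+    -13

1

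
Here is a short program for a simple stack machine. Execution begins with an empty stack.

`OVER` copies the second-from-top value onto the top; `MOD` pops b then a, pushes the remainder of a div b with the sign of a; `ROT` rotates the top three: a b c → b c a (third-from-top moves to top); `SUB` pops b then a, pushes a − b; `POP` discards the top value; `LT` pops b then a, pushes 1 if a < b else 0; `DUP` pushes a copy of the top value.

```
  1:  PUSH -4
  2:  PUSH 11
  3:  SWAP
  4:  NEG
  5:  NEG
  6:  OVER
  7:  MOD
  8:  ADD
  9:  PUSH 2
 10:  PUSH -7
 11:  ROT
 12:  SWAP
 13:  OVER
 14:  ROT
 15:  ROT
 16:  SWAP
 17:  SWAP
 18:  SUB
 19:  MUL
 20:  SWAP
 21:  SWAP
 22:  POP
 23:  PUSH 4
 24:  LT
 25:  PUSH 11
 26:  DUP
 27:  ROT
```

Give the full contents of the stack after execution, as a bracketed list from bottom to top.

[11, 11, 1]

PUSH -4 → -4
PUSH 11 → -4 11
SWAP    → 11 -4
NEG     → 11 4
NEG     → 11 -4
OVER    → 11 -4 11
MOD     → 11 -4
ADD     → 7
PUSH 2  → 7 2
PUSH -7 → 7 2 -7
ROT     → 2 -7 7
SWAP    → 2 7 -7
OVER    → 2 7 -7 7
ROT     → 2 -7 7 7
ROT     → 2 7 7 -7
SWAP    → 2 7 -7 7
SWAP    → 2 7 7 -7
SUB     → 2 7 14
MUL     → 2 98
SWAP    → 98 2
SWAP    → 2 98
POP     → 2
PUSH 4  → 2 4
LT      → 1
PUSH 11 → 1 11
DUP     → 1 11 11
ROT     → 11 11 1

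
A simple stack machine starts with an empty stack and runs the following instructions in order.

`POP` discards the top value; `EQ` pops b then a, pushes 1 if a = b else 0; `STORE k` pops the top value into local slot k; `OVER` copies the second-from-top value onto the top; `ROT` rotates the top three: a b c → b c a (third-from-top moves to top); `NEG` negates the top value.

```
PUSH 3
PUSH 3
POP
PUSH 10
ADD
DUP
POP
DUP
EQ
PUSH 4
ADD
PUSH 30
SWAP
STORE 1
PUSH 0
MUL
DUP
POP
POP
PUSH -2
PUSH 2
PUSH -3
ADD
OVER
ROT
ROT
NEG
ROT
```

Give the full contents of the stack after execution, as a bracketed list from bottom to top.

[-2, 1, -2]

PUSH 3   3
PUSH 3   3 3
POP      3
PUSH 10  3 10
ADD      13
DUP      13 13
POP      13
DUP      13 13
EQ       1
PUSH 4   1 4
ADD      5
PUSH 30  5 30
SWAP     30 5
STORE 1  30
PUSH 0   30 0
MUL      0
DUP      0 0
POP      0
POP      (empty)
PUSH -2  -2
PUSH 2   -2 2
PUSH -3  -2 2 -3
ADD      -2 -1
OVER     -2 -1 -2
ROT      -1 -2 -2
ROT      -2 -2 -1
NEG      -2 -2 1
ROT      -2 1 -2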